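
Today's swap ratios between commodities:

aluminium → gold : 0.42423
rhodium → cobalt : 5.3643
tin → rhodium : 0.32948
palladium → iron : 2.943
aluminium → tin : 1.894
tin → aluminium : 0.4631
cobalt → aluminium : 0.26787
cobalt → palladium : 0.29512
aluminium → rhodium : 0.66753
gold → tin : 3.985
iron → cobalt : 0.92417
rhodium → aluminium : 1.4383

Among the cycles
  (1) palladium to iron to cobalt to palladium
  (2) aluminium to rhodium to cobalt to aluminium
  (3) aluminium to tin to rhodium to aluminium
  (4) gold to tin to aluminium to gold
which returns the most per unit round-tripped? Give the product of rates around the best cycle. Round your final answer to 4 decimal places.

(1) 2.943 × 0.92417 × 0.29512 = 0.80268
(2) 0.66753 × 5.3643 × 0.26787 = 0.95920
(3) 1.894 × 0.32948 × 1.4383 = 0.89755
(4) 3.985 × 0.4631 × 0.42423 = 0.78290
Highest is cycle (2) at 0.9592 (≤1, no arbitrage).

0.9592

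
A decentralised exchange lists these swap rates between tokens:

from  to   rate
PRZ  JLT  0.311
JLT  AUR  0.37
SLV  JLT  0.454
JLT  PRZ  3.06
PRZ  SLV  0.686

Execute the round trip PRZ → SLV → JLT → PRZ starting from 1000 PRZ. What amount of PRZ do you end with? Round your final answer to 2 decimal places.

953.02

1000 PRZ × 0.686 = 686 SLV
686 SLV × 0.454 = 311.444 JLT
311.444 JLT × 3.06 = 953.01864 PRZ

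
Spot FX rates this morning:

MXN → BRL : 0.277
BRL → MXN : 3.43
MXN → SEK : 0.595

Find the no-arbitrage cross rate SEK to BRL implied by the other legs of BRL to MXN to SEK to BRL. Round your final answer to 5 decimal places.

Known legs of the cycle: 3.43 × 0.595 = 2.04085
For no arbitrage the full-cycle product must be 1, so the missing rate is 1 / 2.04085 ≈ 0.4899919.

0.48999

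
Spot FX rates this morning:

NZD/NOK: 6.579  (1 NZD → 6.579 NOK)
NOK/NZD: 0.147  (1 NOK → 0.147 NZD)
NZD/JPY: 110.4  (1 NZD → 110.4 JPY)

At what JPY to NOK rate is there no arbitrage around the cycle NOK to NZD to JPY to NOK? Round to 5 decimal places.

0.06162

Known legs of the cycle: 0.147 × 110.4 = 16.2288
For no arbitrage the full-cycle product must be 1, so the missing rate is 1 / 16.2288 ≈ 0.0616189.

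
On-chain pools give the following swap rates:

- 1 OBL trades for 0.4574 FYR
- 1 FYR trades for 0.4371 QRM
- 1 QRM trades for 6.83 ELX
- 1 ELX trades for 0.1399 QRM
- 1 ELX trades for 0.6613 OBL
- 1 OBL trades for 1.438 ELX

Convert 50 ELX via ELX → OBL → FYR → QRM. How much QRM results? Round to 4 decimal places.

50 ELX × 0.6613 = 33.065 OBL
33.065 OBL × 0.4574 = 15.123931 FYR
15.123931 FYR × 0.4371 = 6.6106702401 QRM

6.6107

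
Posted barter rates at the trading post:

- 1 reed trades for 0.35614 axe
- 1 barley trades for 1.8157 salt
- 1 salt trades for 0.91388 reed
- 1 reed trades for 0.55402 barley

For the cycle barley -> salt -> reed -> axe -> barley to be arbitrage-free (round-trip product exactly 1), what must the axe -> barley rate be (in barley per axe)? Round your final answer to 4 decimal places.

Known legs of the cycle: 1.8157 × 0.91388 × 0.35614 = 0.59095446856424
For no arbitrage the full-cycle product must be 1, so the missing rate is 1 / 0.59095446856424 ≈ 1.692178.

1.6922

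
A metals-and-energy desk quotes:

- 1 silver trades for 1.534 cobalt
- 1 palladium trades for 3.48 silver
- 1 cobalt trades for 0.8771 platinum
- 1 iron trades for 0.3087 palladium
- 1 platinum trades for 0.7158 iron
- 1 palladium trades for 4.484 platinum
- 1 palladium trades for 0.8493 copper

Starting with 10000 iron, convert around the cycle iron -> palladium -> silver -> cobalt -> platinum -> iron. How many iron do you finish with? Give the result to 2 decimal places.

10000 iron × 0.3087 = 3087 palladium
3087 palladium × 3.48 = 10742.76 silver
10742.76 silver × 1.534 = 16479.39384 cobalt
16479.39384 cobalt × 0.8771 = 14454.076337064 platinum
14454.076337064 platinum × 0.7158 = 10346.2278420704112 iron

10346.23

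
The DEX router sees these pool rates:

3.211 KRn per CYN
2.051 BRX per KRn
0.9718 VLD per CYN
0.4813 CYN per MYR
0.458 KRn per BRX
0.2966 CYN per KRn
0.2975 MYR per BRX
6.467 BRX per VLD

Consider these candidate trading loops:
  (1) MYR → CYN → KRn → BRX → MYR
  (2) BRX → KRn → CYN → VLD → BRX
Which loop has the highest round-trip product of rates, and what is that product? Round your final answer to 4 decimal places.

0.9430

(1) 0.4813 × 3.211 × 2.051 × 0.2975 = 0.94299
(2) 0.458 × 0.2966 × 0.9718 × 6.467 = 0.85372
Highest is cycle (1) at 0.9430 (≤1, no arbitrage).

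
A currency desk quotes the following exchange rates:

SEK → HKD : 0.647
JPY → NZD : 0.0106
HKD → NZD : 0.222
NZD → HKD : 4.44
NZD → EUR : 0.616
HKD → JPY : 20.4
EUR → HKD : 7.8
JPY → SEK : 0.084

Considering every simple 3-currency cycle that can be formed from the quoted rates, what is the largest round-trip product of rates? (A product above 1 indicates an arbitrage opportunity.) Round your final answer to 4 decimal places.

1.1087

HKD→JPY→SEK→HKD: 20.4 × 0.084 × 0.647 = 1.10870
EUR→HKD→NZD→EUR: 7.8 × 0.222 × 0.616 = 1.06667
NZD→HKD→JPY→NZD: 4.44 × 20.4 × 0.0106 = 0.96011
Maximum is HKD→JPY→SEK→HKD at 1.1087; arbitrage exists.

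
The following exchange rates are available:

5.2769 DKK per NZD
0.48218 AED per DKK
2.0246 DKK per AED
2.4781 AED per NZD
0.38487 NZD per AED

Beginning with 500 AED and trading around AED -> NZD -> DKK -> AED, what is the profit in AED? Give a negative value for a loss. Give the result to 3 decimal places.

500 AED × 0.38487 = 192.435 NZD
192.435 NZD × 5.2769 = 1015.4602515 DKK
1015.4602515 DKK × 0.48218 = 489.63462406827 AED
Net change: 489.63462406827 − 500 = -10.36537593173 AED

-10.365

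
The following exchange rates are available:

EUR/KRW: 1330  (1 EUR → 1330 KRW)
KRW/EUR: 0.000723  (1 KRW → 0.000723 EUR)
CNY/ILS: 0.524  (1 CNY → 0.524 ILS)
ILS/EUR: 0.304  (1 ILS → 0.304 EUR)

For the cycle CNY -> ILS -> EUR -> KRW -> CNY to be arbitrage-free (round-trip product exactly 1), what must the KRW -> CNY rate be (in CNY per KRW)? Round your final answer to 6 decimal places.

0.004720

Known legs of the cycle: 0.524 × 0.304 × 1330 = 211.86368
For no arbitrage the full-cycle product must be 1, so the missing rate is 1 / 211.86368 ≈ 0.00472002.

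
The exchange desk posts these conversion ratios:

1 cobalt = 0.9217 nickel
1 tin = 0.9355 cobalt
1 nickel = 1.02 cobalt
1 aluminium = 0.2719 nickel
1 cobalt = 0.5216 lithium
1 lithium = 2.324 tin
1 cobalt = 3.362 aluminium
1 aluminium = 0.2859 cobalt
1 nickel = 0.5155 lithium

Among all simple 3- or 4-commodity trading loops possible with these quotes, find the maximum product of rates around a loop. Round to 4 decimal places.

cobalt→lithium→tin→cobalt: 0.5216 × 2.324 × 0.9355 = 1.13401
cobalt→nickel→lithium→tin→cobalt: 0.9217 × 0.5155 × 2.324 × 0.9355 = 1.03299
aluminium→nickel→cobalt→aluminium: 0.2719 × 1.02 × 3.362 = 0.93241
Maximum is cobalt→lithium→tin→cobalt at 1.1340; arbitrage exists.

1.1340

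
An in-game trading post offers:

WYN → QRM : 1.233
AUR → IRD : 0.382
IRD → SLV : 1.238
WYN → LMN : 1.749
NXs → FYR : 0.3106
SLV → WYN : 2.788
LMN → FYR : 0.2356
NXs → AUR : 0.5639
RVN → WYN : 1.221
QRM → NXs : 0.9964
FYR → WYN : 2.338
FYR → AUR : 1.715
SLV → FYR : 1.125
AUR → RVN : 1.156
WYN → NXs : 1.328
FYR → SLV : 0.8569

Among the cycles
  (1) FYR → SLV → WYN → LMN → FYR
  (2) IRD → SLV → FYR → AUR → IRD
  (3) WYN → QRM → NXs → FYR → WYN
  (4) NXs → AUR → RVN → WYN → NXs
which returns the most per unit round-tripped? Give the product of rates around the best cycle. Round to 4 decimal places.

1.0570

(1) 0.8569 × 2.788 × 1.749 × 0.2356 = 0.98444
(2) 1.238 × 1.125 × 1.715 × 0.382 = 0.91243
(3) 1.233 × 0.9964 × 0.3106 × 2.338 = 0.89216
(4) 0.5639 × 1.156 × 1.221 × 1.328 = 1.05700
Highest is cycle (4) at 1.0570 (>1, arbitrage).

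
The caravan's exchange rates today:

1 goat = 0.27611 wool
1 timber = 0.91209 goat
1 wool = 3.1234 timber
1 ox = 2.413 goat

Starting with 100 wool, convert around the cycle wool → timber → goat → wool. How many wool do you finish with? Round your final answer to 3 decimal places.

78.659

100 wool × 3.1234 = 312.34 timber
312.34 timber × 0.91209 = 284.8821906 goat
284.8821906 goat × 0.27611 = 78.658821646566 wool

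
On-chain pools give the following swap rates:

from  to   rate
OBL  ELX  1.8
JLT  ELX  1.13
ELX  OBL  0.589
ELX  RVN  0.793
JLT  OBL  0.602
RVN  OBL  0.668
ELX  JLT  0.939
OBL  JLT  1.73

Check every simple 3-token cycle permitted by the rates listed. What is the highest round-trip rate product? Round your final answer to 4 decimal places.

JLT→ELX→OBL→JLT: 1.13 × 0.589 × 1.73 = 1.15144
JLT→OBL→ELX→JLT: 0.602 × 1.8 × 0.939 = 1.01750
ELX→RVN→OBL→ELX: 0.793 × 0.668 × 1.8 = 0.95350
Maximum is JLT→ELX→OBL→JLT at 1.1514; arbitrage exists.

1.1514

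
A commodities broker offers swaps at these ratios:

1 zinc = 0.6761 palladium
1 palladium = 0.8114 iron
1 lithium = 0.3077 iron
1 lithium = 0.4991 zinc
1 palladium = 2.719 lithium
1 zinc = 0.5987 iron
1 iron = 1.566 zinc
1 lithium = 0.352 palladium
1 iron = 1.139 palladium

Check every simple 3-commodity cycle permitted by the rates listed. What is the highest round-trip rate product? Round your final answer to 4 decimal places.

0.9529

lithium→iron→palladium→lithium: 0.3077 × 1.139 × 2.719 = 0.95293
lithium→zinc→palladium→lithium: 0.4991 × 0.6761 × 2.719 = 0.91750
zinc→palladium→iron→zinc: 0.6761 × 0.8114 × 1.566 = 0.85909
Maximum is lithium→iron→palladium→lithium at 0.9529; no arbitrage — every cycle loses value.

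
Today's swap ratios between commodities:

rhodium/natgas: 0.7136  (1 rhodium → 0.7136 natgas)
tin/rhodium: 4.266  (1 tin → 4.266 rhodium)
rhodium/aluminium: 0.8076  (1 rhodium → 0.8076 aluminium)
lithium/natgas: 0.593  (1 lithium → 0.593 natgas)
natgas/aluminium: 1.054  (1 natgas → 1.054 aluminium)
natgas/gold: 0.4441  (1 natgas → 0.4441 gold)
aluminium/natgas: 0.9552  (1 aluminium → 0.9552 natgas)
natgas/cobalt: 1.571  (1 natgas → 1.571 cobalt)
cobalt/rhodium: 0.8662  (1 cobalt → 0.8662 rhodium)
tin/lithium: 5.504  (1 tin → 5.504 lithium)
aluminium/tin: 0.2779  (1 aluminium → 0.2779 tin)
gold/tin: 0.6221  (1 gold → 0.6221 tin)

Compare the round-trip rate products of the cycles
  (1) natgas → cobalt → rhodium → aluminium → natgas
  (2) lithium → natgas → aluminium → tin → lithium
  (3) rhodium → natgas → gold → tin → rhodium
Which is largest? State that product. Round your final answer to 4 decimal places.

(1) 1.571 × 0.8662 × 0.8076 × 0.9552 = 1.04975
(2) 0.593 × 1.054 × 0.2779 × 5.504 = 0.95601
(3) 0.7136 × 0.4441 × 0.6221 × 4.266 = 0.84104
Highest is cycle (1) at 1.0497 (>1, arbitrage).

1.0497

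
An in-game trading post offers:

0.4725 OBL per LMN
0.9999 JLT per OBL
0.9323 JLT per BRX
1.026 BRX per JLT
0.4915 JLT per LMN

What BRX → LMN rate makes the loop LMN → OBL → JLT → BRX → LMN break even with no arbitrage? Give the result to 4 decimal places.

2.0630

Known legs of the cycle: 0.4725 × 0.9999 × 1.026 = 0.4847365215
For no arbitrage the full-cycle product must be 1, so the missing rate is 1 / 0.4847365215 ≈ 2.062976.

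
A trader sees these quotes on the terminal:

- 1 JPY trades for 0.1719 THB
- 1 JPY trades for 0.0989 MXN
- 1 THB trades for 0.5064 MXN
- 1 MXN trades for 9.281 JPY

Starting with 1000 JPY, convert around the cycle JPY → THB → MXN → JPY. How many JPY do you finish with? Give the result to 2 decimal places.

807.91

1000 JPY × 0.1719 = 171.9 THB
171.9 THB × 0.5064 = 87.05016 MXN
87.05016 MXN × 9.281 = 807.91253496 JPY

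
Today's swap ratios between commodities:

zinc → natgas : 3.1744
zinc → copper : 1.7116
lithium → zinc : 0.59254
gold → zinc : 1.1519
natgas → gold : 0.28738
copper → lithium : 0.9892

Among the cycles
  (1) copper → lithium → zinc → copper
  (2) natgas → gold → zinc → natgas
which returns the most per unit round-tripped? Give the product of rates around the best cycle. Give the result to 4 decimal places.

1.0508

(1) 0.9892 × 0.59254 × 1.7116 = 1.00324
(2) 0.28738 × 1.1519 × 3.1744 = 1.05083
Highest is cycle (2) at 1.0508 (>1, arbitrage).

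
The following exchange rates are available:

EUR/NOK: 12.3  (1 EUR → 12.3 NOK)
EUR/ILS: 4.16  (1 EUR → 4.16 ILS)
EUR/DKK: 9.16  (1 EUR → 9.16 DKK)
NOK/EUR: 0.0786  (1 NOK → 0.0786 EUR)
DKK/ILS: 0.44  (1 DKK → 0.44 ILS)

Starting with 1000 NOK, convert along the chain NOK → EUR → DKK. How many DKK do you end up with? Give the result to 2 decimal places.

1000 NOK × 0.0786 = 78.6 EUR
78.6 EUR × 9.16 = 719.976 DKK

719.98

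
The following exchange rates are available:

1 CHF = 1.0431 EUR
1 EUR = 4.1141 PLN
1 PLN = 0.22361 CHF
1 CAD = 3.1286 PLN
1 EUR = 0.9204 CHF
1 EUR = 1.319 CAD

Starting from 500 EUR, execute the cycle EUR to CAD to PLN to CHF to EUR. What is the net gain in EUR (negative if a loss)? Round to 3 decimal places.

500 EUR × 1.319 = 659.5 CAD
659.5 CAD × 3.1286 = 2063.3117 PLN
2063.3117 PLN × 0.22361 = 461.377129237 CHF
461.377129237 CHF × 1.0431 = 481.2624835071147 EUR
Net change: 481.2624835071147 − 500 = -18.7375164928853 EUR

-18.738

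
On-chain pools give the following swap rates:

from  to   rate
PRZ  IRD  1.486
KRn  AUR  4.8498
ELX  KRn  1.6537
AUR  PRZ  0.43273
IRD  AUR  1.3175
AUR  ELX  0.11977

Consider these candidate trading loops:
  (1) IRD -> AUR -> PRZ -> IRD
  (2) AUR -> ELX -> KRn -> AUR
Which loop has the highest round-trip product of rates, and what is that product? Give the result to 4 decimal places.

(1) 1.3175 × 0.43273 × 1.486 = 0.84720
(2) 0.11977 × 1.6537 × 4.8498 = 0.96057
Highest is cycle (2) at 0.9606 (≤1, no arbitrage).

0.9606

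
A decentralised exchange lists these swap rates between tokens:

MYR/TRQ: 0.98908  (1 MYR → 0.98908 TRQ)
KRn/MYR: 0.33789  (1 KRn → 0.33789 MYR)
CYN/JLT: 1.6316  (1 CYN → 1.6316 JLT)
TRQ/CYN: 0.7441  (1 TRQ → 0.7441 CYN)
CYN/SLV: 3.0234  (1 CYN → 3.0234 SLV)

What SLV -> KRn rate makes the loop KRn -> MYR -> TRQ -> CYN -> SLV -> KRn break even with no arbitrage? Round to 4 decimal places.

Known legs of the cycle: 0.33789 × 0.98908 × 0.7441 × 3.0234 = 0.751854272978519928
For no arbitrage the full-cycle product must be 1, so the missing rate is 1 / 0.751854272978519928 ≈ 1.330045.

1.3300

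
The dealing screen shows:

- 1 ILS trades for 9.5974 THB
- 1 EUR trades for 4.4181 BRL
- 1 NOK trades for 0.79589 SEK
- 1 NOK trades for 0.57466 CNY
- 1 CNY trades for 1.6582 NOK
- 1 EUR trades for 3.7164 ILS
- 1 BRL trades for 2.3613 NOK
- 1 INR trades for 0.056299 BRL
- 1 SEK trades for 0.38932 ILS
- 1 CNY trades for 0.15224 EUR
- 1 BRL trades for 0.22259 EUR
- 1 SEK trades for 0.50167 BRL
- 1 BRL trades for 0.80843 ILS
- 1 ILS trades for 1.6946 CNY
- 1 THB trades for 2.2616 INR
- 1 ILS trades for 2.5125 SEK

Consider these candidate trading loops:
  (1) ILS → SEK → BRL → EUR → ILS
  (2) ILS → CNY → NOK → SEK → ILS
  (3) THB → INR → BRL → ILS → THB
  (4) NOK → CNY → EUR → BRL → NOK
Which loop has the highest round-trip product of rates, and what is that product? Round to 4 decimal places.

1.0427

(1) 2.5125 × 0.50167 × 0.22259 × 3.7164 = 1.04268
(2) 1.6946 × 1.6582 × 0.79589 × 0.38932 = 0.87069
(3) 2.2616 × 0.056299 × 0.80843 × 9.5974 = 0.98790
(4) 0.57466 × 0.15224 × 4.4181 × 2.3613 = 0.91270
Highest is cycle (1) at 1.0427 (>1, arbitrage).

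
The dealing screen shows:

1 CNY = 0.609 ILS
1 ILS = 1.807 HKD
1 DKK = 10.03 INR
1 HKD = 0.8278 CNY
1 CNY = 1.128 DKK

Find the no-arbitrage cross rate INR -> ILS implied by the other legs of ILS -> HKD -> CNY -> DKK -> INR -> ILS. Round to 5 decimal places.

Known legs of the cycle: 1.807 × 0.8278 × 1.128 × 10.03 = 16.923633330864
For no arbitrage the full-cycle product must be 1, so the missing rate is 1 / 16.923633330864 ≈ 0.0590890.

0.05909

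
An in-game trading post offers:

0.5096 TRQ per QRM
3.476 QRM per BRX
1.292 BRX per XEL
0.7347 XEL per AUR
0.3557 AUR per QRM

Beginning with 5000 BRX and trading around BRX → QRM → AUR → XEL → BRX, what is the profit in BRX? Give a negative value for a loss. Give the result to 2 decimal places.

5000 BRX × 3.476 = 17380 QRM
17380 QRM × 0.3557 = 6182.066 AUR
6182.066 AUR × 0.7347 = 4541.9638902 XEL
4541.9638902 XEL × 1.292 = 5868.2173461384 BRX
Net change: 5868.2173461384 − 5000 = 868.2173461384 BRX

868.22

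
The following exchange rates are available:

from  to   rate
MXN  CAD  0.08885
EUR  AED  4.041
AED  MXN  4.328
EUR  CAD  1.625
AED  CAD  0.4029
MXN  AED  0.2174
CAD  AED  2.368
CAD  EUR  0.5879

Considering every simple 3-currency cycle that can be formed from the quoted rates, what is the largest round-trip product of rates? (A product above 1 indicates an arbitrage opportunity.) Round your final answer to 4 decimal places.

AED→CAD→EUR→AED: 0.4029 × 0.5879 × 4.041 = 0.95717
AED→MXN→CAD→AED: 4.328 × 0.08885 × 2.368 = 0.91060
Maximum is AED→CAD→EUR→AED at 0.9572; no arbitrage — every cycle loses value.

0.9572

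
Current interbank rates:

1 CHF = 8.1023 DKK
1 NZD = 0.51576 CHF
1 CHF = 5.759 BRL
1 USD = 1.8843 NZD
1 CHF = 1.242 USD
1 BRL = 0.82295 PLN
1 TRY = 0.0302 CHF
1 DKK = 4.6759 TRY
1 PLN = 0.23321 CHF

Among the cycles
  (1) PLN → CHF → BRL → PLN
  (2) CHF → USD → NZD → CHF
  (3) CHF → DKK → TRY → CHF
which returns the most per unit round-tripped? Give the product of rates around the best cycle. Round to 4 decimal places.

(1) 0.23321 × 5.759 × 0.82295 = 1.10527
(2) 1.242 × 1.8843 × 0.51576 = 1.20703
(3) 8.1023 × 4.6759 × 0.0302 = 1.14414
Highest is cycle (2) at 1.2070 (>1, arbitrage).

1.2070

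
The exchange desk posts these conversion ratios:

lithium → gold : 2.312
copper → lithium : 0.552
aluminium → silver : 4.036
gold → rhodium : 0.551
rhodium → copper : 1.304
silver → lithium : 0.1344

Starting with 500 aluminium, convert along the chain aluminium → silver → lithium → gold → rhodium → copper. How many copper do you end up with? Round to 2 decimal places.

500 aluminium × 4.036 = 2018 silver
2018 silver × 0.1344 = 271.2192 lithium
271.2192 lithium × 2.312 = 627.0587904 gold
627.0587904 gold × 0.551 = 345.5093935104 rhodium
345.5093935104 rhodium × 1.304 = 450.5442491375616 copper

450.54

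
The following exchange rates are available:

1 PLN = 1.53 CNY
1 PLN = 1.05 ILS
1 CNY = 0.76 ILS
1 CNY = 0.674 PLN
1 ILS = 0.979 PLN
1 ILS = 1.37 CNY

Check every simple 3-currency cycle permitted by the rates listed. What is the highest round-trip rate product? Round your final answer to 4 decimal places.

PLN→CNY→ILS→PLN: 1.53 × 0.76 × 0.979 = 1.13838
PLN→ILS→CNY→PLN: 1.05 × 1.37 × 0.674 = 0.96955
Maximum is PLN→CNY→ILS→PLN at 1.1384; arbitrage exists.

1.1384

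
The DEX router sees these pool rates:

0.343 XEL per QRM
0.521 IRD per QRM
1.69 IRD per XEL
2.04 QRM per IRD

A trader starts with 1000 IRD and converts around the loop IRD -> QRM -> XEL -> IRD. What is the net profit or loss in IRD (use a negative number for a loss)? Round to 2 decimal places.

182.53

1000 IRD × 2.04 = 2040 QRM
2040 QRM × 0.343 = 699.72 XEL
699.72 XEL × 1.69 = 1182.5268 IRD
Net change: 1182.5268 − 1000 = 182.5268 IRD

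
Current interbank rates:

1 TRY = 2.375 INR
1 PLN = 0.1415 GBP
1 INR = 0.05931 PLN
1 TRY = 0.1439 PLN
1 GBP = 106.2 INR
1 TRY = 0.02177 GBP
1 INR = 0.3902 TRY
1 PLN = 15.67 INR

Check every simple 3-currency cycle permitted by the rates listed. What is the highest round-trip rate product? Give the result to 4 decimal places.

0.9021

TRY→GBP→INR→TRY: 0.02177 × 106.2 × 0.3902 = 0.90213
PLN→GBP→INR→PLN: 0.1415 × 106.2 × 0.05931 = 0.89127
TRY→PLN→INR→TRY: 0.1439 × 15.67 × 0.3902 = 0.87987
Maximum is TRY→GBP→INR→TRY at 0.9021; no arbitrage — every cycle loses value.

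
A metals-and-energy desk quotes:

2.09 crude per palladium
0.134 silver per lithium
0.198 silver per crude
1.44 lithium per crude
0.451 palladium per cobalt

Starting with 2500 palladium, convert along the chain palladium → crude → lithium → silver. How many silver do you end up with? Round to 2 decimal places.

2500 palladium × 2.09 = 5225 crude
5225 crude × 1.44 = 7524 lithium
7524 lithium × 0.134 = 1008.216 silver

1008.22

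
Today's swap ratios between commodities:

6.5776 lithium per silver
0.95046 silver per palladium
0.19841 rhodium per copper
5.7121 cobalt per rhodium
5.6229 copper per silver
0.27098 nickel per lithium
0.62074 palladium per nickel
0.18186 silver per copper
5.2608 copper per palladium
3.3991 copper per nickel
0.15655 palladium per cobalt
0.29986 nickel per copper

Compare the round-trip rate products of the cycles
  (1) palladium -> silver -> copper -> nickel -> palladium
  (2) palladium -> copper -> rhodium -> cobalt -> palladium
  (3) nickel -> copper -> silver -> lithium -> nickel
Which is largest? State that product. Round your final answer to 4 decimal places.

(1) 0.95046 × 5.6229 × 0.29986 × 0.62074 = 0.99477
(2) 5.2608 × 0.19841 × 5.7121 × 0.15655 = 0.93339
(3) 3.3991 × 0.18186 × 6.5776 × 0.27098 = 1.10181
Highest is cycle (3) at 1.1018 (>1, arbitrage).

1.1018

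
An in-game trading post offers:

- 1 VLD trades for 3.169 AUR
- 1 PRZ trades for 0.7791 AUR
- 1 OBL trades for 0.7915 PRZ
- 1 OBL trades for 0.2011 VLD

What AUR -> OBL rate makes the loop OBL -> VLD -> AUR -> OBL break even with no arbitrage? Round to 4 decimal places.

Known legs of the cycle: 0.2011 × 3.169 = 0.6372859
For no arbitrage the full-cycle product must be 1, so the missing rate is 1 / 0.6372859 ≈ 1.569154.

1.5692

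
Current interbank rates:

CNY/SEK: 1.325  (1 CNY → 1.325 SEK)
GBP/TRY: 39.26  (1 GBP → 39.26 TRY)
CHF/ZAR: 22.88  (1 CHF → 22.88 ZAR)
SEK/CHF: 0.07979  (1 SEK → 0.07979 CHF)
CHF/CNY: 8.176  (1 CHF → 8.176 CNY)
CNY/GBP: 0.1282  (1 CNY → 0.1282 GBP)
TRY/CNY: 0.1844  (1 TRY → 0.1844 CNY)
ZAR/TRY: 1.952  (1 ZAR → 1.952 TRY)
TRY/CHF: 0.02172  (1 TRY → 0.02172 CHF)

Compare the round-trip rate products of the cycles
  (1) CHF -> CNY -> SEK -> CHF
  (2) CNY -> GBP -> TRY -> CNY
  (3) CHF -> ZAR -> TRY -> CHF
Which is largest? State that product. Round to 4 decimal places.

0.9701

(1) 8.176 × 1.325 × 0.07979 = 0.86438
(2) 0.1282 × 39.26 × 0.1844 = 0.92811
(3) 22.88 × 1.952 × 0.02172 = 0.97005
Highest is cycle (3) at 0.9701 (≤1, no arbitrage).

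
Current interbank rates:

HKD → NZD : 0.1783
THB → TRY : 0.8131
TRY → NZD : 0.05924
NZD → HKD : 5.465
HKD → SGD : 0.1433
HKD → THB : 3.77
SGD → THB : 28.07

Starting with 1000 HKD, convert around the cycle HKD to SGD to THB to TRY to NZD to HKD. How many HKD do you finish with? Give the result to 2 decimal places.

1058.86

1000 HKD × 0.1433 = 143.3 SGD
143.3 SGD × 28.07 = 4022.431 THB
4022.431 THB × 0.8131 = 3270.6386461 TRY
3270.6386461 TRY × 0.05924 = 193.752633394964 NZD
193.752633394964 NZD × 5.465 = 1058.85814150347826 HKD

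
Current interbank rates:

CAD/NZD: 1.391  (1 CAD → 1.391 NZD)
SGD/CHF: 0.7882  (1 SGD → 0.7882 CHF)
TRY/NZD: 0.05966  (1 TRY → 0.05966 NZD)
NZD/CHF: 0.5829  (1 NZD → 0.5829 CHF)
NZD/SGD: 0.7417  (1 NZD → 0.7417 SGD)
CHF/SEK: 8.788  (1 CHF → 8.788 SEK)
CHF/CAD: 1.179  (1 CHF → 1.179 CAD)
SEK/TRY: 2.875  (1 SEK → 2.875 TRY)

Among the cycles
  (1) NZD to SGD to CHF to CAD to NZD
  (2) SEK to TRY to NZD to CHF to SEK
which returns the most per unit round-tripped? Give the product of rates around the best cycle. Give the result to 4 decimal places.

(1) 0.7417 × 0.7882 × 1.179 × 1.391 = 0.95875
(2) 2.875 × 0.05966 × 0.5829 × 8.788 = 0.87863
Highest is cycle (1) at 0.9588 (≤1, no arbitrage).

0.9588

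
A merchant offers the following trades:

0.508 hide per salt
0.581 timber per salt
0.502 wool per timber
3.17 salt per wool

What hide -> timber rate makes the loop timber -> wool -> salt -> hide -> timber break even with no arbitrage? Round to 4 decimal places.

Known legs of the cycle: 0.502 × 3.17 × 0.508 = 0.80840072
For no arbitrage the full-cycle product must be 1, so the missing rate is 1 / 0.80840072 ≈ 1.237010.

1.2370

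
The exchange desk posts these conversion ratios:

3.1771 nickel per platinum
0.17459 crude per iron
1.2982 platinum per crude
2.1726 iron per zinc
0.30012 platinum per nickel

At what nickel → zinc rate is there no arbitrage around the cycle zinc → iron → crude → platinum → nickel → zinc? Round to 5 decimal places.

Known legs of the cycle: 2.1726 × 0.17459 × 1.2982 × 3.1771 = 1.56448581403870548
For no arbitrage the full-cycle product must be 1, so the missing rate is 1 / 1.56448581403870548 ≈ 0.6391876.

0.63919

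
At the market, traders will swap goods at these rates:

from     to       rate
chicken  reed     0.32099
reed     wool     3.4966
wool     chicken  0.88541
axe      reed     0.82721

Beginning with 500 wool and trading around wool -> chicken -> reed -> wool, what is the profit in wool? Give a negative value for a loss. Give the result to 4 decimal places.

-3.1196

500 wool × 0.88541 = 442.705 chicken
442.705 chicken × 0.32099 = 142.10387795 reed
142.10387795 reed × 3.4966 = 496.88041963997 wool
Net change: 496.88041963997 − 500 = -3.11958036003 wool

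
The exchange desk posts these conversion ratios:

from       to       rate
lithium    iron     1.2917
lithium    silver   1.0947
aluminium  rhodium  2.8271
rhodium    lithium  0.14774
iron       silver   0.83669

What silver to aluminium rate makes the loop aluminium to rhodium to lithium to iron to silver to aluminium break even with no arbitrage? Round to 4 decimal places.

2.2153

Known legs of the cycle: 2.8271 × 0.14774 × 1.2917 × 0.83669 = 0.451404104047639642
For no arbitrage the full-cycle product must be 1, so the missing rate is 1 / 0.451404104047639642 ≈ 2.215310.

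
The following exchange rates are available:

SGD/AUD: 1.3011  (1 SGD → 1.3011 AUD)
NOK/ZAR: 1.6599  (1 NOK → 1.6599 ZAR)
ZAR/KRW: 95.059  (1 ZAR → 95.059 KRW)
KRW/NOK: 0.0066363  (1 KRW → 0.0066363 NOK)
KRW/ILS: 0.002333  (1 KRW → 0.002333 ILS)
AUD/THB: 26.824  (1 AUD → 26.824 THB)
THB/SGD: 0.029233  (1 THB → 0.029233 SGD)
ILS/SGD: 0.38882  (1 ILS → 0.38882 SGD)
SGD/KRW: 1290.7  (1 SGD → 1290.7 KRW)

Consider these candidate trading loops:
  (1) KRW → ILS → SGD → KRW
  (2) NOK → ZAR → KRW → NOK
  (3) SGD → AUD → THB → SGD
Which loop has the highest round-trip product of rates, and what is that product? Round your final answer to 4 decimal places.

(1) 0.002333 × 0.38882 × 1290.7 = 1.17082
(2) 1.6599 × 95.059 × 0.0066363 = 1.04713
(3) 1.3011 × 26.824 × 0.029233 = 1.02025
Highest is cycle (1) at 1.1708 (>1, arbitrage).

1.1708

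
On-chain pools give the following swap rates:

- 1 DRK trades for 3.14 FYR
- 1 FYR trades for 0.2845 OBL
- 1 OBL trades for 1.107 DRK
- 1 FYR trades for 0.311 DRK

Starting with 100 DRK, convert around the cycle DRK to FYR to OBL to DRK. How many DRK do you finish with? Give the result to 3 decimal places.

98.892

100 DRK × 3.14 = 314 FYR
314 FYR × 0.2845 = 89.333 OBL
89.333 OBL × 1.107 = 98.891631 DRK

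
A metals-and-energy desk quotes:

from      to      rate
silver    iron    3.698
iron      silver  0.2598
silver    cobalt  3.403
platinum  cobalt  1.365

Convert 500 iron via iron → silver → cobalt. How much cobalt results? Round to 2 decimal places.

442.05

500 iron × 0.2598 = 129.9 silver
129.9 silver × 3.403 = 442.0497 cobalt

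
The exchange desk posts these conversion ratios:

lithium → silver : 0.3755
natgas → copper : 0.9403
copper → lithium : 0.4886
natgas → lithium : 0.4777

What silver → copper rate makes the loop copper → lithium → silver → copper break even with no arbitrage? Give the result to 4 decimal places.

5.4505

Known legs of the cycle: 0.4886 × 0.3755 = 0.1834693
For no arbitrage the full-cycle product must be 1, so the missing rate is 1 / 0.1834693 ≈ 5.450503.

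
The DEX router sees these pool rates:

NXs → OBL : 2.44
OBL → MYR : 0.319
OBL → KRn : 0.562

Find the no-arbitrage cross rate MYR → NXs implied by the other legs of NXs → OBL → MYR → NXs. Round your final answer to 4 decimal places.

Known legs of the cycle: 2.44 × 0.319 = 0.77836
For no arbitrage the full-cycle product must be 1, so the missing rate is 1 / 0.77836 ≈ 1.284753.

1.2848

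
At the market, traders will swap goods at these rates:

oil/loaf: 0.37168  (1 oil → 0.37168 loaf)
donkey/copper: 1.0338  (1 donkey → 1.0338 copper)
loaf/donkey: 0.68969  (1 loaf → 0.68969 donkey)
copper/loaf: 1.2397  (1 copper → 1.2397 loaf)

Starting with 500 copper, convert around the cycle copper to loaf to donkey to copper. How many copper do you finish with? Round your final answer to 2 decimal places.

500 copper × 1.2397 = 619.85 loaf
619.85 loaf × 0.68969 = 427.5043465 donkey
427.5043465 donkey × 1.0338 = 441.9539934117 copper

441.95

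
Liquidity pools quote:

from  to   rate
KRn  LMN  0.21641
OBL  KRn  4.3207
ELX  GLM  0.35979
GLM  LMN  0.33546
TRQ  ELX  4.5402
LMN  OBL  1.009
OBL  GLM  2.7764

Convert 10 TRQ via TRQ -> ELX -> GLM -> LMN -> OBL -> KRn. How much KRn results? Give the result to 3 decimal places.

10 TRQ × 4.5402 = 45.402 ELX
45.402 ELX × 0.35979 = 16.33518558 GLM
16.33518558 GLM × 0.33546 = 5.4798013546668 LMN
5.4798013546668 LMN × 1.009 = 5.5291195668588012 OBL
5.5291195668588012 OBL × 4.3207 = 23.88966691252682234484 KRn

23.890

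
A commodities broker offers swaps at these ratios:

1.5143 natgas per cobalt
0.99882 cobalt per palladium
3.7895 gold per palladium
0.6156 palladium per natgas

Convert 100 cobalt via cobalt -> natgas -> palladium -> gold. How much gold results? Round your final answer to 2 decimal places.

100 cobalt × 1.5143 = 151.43 natgas
151.43 natgas × 0.6156 = 93.220308 palladium
93.220308 palladium × 3.7895 = 353.258357166 gold

353.26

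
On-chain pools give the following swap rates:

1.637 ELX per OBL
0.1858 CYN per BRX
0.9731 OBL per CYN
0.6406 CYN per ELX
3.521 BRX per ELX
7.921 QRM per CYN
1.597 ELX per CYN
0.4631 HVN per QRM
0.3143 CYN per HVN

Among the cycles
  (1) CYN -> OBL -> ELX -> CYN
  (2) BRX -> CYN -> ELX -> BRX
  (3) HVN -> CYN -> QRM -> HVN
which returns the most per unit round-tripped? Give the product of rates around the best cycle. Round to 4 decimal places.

1.1529

(1) 0.9731 × 1.637 × 0.6406 = 1.02045
(2) 0.1858 × 1.597 × 3.521 = 1.04476
(3) 0.3143 × 7.921 × 0.4631 = 1.15292
Highest is cycle (3) at 1.1529 (>1, arbitrage).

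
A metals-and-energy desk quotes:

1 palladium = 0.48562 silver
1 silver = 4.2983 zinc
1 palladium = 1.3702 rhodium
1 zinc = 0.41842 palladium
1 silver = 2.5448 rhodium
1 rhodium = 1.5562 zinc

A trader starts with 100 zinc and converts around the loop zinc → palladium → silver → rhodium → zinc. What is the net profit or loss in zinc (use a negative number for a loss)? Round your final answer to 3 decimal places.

-19.531

100 zinc × 0.41842 = 41.842 palladium
41.842 palladium × 0.48562 = 20.31931204 silver
20.31931204 silver × 2.5448 = 51.708585279392 rhodium
51.708585279392 rhodium × 1.5562 = 80.4689004117898304 zinc
Net change: 80.4689004117898304 − 100 = -19.5310995882101696 zinc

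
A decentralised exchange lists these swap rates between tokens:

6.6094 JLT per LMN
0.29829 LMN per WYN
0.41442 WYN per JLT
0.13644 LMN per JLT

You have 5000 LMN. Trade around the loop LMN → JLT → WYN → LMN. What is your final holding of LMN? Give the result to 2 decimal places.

4085.18

5000 LMN × 6.6094 = 33047 JLT
33047 JLT × 0.41442 = 13695.33774 WYN
13695.33774 WYN × 0.29829 = 4085.1822944646 LMN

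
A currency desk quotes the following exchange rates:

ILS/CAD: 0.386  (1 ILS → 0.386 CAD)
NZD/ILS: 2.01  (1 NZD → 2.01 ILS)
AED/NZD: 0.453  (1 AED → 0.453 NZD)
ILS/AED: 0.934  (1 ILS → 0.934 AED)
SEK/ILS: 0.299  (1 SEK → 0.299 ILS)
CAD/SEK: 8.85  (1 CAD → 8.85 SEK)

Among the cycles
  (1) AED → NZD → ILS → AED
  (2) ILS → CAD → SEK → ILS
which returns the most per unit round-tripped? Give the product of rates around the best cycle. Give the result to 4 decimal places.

(1) 0.453 × 2.01 × 0.934 = 0.85044
(2) 0.386 × 8.85 × 0.299 = 1.02141
Highest is cycle (2) at 1.0214 (>1, arbitrage).

1.0214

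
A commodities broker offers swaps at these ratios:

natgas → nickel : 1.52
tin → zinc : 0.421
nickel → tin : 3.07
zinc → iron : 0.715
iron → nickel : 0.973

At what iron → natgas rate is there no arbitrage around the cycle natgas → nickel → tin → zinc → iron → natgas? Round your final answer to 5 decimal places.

Known legs of the cycle: 1.52 × 3.07 × 0.421 × 0.715 = 1.404656396
For no arbitrage the full-cycle product must be 1, so the missing rate is 1 / 1.404656396 ≈ 0.7119179.

0.71192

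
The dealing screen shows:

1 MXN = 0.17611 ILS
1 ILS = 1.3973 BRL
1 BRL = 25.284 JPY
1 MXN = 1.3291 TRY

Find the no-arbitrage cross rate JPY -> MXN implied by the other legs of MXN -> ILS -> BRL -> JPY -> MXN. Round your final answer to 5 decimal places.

Known legs of the cycle: 0.17611 × 1.3973 × 25.284 = 6.221848869852
For no arbitrage the full-cycle product must be 1, so the missing rate is 1 / 6.221848869852 ≈ 0.1607239.

0.16072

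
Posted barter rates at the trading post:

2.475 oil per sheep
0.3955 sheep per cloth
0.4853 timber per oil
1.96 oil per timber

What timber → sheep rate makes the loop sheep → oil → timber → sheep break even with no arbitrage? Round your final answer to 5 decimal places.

0.83256

Known legs of the cycle: 2.475 × 0.4853 = 1.2011175
For no arbitrage the full-cycle product must be 1, so the missing rate is 1 / 1.2011175 ≈ 0.8325580.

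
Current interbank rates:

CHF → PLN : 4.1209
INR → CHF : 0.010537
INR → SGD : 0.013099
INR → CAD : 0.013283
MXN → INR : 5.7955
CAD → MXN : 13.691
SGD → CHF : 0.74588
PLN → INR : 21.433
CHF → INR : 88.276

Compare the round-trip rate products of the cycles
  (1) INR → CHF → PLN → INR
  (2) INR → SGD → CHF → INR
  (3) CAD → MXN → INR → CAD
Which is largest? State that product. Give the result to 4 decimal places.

(1) 0.010537 × 4.1209 × 21.433 = 0.93066
(2) 0.013099 × 0.74588 × 88.276 = 0.86248
(3) 13.691 × 5.7955 × 0.013283 = 1.05396
Highest is cycle (3) at 1.0540 (>1, arbitrage).

1.0540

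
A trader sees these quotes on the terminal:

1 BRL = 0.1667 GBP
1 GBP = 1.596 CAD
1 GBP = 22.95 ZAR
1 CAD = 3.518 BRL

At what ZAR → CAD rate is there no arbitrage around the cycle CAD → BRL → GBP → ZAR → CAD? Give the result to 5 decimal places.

0.07430

Known legs of the cycle: 3.518 × 0.1667 × 22.95 = 13.45904127
For no arbitrage the full-cycle product must be 1, so the missing rate is 1 / 13.45904127 ≈ 0.0742995.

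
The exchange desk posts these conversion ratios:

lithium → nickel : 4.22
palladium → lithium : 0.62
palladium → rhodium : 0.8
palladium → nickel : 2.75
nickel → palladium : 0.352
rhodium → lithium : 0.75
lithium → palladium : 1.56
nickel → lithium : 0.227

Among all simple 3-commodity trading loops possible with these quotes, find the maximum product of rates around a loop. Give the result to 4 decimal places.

0.9738

palladium→nickel→lithium→palladium: 2.75 × 0.227 × 1.56 = 0.97383
palladium→rhodium→lithium→palladium: 0.8 × 0.75 × 1.56 = 0.93600
palladium→lithium→nickel→palladium: 0.62 × 4.22 × 0.352 = 0.92097
Maximum is palladium→nickel→lithium→palladium at 0.9738; no arbitrage — every cycle loses value.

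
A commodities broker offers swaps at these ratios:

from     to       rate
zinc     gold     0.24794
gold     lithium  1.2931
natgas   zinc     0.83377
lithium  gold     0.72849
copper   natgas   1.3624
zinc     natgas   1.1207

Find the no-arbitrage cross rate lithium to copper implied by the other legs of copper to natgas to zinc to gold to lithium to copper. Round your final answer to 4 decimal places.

Known legs of the cycle: 1.3624 × 0.83377 × 0.24794 × 1.2931 = 0.364191334608173072
For no arbitrage the full-cycle product must be 1, so the missing rate is 1 / 0.364191334608173072 ≈ 2.745809.

2.7458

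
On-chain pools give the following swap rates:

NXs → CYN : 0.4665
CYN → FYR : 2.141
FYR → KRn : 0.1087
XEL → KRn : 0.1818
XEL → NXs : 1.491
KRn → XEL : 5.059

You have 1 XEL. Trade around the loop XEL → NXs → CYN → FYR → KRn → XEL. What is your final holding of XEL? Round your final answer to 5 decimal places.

0.81892

1 XEL × 1.491 = 1.491 NXs
1.491 NXs × 0.4665 = 0.6955515 CYN
0.6955515 CYN × 2.141 = 1.4891757615 FYR
1.4891757615 FYR × 0.1087 = 0.16187340527505 KRn
0.16187340527505 KRn × 5.059 = 0.81891755728647795 XEL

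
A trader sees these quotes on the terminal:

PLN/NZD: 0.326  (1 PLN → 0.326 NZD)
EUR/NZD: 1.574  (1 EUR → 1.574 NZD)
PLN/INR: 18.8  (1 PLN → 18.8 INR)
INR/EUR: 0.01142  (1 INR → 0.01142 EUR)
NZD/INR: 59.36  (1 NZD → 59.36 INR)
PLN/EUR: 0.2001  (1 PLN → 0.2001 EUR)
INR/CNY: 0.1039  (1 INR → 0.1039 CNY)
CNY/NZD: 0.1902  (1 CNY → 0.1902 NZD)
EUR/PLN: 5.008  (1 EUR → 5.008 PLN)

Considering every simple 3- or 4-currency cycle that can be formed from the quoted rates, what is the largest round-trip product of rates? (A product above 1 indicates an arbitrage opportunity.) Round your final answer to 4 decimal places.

1.1731

NZD→INR→CNY→NZD: 59.36 × 0.1039 × 0.1902 = 1.17306
NZD→INR→EUR→PLN→NZD: 59.36 × 0.01142 × 5.008 × 0.326 = 1.10673
EUR→PLN→INR→EUR: 5.008 × 18.8 × 0.01142 = 1.07520
NZD→INR→EUR→NZD: 59.36 × 0.01142 × 1.574 = 1.06700
Maximum is NZD→INR→CNY→NZD at 1.1731; arbitrage exists.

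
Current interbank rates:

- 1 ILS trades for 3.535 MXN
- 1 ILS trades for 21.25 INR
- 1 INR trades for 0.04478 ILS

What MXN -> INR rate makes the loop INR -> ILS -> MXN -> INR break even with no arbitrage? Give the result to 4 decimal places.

Known legs of the cycle: 0.04478 × 3.535 = 0.1582973
For no arbitrage the full-cycle product must be 1, so the missing rate is 1 / 0.1582973 ≈ 6.317227.

6.3172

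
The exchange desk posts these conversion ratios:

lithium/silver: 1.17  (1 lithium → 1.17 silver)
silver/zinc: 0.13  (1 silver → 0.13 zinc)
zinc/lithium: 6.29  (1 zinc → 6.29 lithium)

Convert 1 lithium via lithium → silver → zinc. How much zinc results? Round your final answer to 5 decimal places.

0.15210

1 lithium × 1.17 = 1.17 silver
1.17 silver × 0.13 = 0.1521 zinc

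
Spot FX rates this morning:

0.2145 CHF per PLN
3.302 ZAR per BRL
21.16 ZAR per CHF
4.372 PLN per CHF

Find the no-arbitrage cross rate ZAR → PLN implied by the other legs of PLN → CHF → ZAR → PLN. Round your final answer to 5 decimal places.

0.22032

Known legs of the cycle: 0.2145 × 21.16 = 4.53882
For no arbitrage the full-cycle product must be 1, so the missing rate is 1 / 4.53882 ≈ 0.2203216.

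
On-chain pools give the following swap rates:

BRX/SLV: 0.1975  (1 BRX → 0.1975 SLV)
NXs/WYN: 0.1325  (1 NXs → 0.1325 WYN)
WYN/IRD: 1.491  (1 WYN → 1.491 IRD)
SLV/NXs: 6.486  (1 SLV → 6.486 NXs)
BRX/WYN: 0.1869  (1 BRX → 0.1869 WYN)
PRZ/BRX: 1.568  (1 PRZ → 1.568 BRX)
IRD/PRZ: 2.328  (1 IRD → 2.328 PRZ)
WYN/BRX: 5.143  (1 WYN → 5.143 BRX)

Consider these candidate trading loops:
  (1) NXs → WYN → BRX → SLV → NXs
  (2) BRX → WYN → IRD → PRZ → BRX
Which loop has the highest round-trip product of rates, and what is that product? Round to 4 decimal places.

(1) 0.1325 × 5.143 × 0.1975 × 6.486 = 0.87292
(2) 0.1869 × 1.491 × 2.328 × 1.568 = 1.01722
Highest is cycle (2) at 1.0172 (>1, arbitrage).

1.0172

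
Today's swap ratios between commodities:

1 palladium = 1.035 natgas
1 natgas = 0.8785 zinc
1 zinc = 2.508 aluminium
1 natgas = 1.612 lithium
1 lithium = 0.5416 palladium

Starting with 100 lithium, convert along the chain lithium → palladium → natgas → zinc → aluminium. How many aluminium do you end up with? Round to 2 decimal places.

123.51

100 lithium × 0.5416 = 54.16 palladium
54.16 palladium × 1.035 = 56.0556 natgas
56.0556 natgas × 0.8785 = 49.2448446 zinc
49.2448446 zinc × 2.508 = 123.5060702568 aluminium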